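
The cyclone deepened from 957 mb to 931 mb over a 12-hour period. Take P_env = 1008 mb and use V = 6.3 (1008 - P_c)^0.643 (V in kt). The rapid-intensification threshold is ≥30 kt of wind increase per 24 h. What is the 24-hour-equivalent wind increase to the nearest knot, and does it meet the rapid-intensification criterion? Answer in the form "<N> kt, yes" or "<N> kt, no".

48 kt, yes

V₁: ΔP = 51, V ≈ 6.3 × 51^0.643 ≈ 78.94 kt.
V₂: ΔP = 77, V ≈ 6.3 × 77^0.643 ≈ 102.89 kt.
ΔV over 12 h = 23.95 kt → 24 h equivalent = 23.95 × 24/12 ≈ 47.90 kt.
48 kt ≥ 30 kt ⇒ rapid intensification.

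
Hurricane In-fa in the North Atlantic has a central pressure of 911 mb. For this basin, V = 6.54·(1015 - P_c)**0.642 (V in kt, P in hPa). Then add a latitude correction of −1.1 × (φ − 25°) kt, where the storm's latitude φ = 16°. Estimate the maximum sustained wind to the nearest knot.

ΔP = 1015 − 911 = 104 mb.
104^0.642 ≈ 19.721.
V ≈ 6.54 × 19.721 ≈ 129.0 kt.
Latitude correction: −1.1 × (16 − 25) = 9.9 kt.
Corrected V ≈ 138.9 kt → 139 kt.

139 kt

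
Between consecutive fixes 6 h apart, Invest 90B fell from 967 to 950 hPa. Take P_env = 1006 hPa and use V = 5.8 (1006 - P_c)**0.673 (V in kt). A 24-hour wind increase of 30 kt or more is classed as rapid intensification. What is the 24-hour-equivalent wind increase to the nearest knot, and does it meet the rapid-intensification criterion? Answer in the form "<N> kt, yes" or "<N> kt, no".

75 kt, yes

V₁: ΔP = 39, V ≈ 5.8 × 39^0.673 ≈ 68.27 kt.
V₂: ΔP = 56, V ≈ 5.8 × 56^0.673 ≈ 87.09 kt.
ΔV over 6 h = 18.82 kt → 24 h equivalent = 18.82 × 24/6 ≈ 75.28 kt.
75 kt ≥ 30 kt ⇒ rapid intensification.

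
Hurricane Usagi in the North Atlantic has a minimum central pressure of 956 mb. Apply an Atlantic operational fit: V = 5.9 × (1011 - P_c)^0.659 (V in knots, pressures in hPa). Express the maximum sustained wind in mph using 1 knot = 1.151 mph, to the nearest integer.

95 mph

ΔP = 1011 − 956 = 55 mb.
V ≈ 5.9 × 55^0.659 = 5.9 × 14.025 ≈ 82.747 kt.
82.747 × 1.151 ≈ 95.24 mph → 95 mph.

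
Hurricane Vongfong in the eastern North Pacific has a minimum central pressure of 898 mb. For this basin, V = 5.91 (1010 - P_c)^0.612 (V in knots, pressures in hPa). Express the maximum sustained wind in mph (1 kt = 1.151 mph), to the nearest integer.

ΔP = 1010 − 898 = 112 mb.
V ≈ 5.91 × 112^0.612 = 5.91 × 17.952 ≈ 106.098 kt.
106.098 × 1.151 ≈ 122.12 mph → 122 mph.

122 mph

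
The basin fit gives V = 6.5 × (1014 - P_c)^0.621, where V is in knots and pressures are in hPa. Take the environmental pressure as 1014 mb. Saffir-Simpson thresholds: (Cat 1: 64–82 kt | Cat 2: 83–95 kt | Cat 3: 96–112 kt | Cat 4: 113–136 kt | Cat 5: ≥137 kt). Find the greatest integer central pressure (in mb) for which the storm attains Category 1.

Category 1 begins at V = 64 kt.
Required ΔP = (64/6.5)^(1/0.621) = 9.846^1.610 ≈ 39.76 mb.
P_c ≤ 1014 − 39.76 = 974.24, so the highest integer P_c is 974 mb.

974 mb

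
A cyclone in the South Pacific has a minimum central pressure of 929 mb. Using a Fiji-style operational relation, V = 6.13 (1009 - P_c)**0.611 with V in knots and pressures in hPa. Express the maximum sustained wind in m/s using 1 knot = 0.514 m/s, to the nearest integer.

46 m/s

ΔP = 1009 − 929 = 80 mb.
V ≈ 6.13 × 80^0.611 = 6.13 × 14.547 ≈ 89.176 kt.
89.176 × 0.514 ≈ 45.84 m/s → 46 m/s.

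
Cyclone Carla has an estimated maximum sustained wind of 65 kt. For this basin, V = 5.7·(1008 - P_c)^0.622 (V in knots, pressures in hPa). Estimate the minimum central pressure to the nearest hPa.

958 hPa

ΔP = (V / 5.7)^(1/0.622) = (65/5.7)^1.608.
65/5.7 = 11.404; 11.404^1.608 ≈ 50.05 hPa.
P_c = 1008 − 50.05 = 957.95 ≈ 958 hPa.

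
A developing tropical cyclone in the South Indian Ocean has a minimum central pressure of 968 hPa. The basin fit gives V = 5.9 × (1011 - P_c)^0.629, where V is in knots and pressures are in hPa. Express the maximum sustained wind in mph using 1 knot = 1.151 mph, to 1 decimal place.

72.3 mph

ΔP = 1011 − 968 = 43 hPa.
V ≈ 5.9 × 43^0.629 = 5.9 × 10.653 ≈ 62.850 kt.
62.850 × 1.151 ≈ 72.34 mph → 72.3 mph.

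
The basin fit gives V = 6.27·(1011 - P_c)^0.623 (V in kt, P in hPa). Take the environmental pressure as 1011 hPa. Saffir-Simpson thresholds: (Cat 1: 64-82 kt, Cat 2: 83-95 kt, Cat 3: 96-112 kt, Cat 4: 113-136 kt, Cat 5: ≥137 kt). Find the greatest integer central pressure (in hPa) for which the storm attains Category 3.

931 hPa

Category 3 begins at V = 96 kt.
Required ΔP = (96/6.27)^(1/0.623) = 15.311^1.605 ≈ 79.82 hPa.
P_c ≤ 1011 − 79.82 = 931.18, so the highest integer P_c is 931 hPa.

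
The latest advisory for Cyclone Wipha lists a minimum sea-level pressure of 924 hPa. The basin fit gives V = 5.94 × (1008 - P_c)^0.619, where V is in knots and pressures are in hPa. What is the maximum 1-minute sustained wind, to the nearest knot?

92 kt

ΔP = 1008 − 924 = 84 hPa.
84^0.619 ≈ 15.528.
V ≈ 5.94 × 15.528 ≈ 92.2 kt.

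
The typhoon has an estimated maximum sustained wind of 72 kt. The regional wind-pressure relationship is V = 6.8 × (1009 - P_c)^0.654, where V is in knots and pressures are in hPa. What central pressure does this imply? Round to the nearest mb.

ΔP = (V / 6.8)^(1/0.654) = (72/6.8)^1.529.
72/6.8 = 10.588; 10.588^1.529 ≈ 36.90 mb.
P_c = 1009 − 36.90 = 972.10 ≈ 972 mb.

972 mb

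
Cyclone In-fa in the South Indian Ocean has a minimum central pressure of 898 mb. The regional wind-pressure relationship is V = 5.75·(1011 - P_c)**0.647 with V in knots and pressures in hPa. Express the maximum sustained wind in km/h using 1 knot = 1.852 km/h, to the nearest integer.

227 km/h

ΔP = 1011 − 898 = 113 mb.
V ≈ 5.75 × 113^0.647 = 5.75 × 21.298 ≈ 122.464 kt.
122.464 × 1.852 ≈ 226.80 km/h → 227 km/h.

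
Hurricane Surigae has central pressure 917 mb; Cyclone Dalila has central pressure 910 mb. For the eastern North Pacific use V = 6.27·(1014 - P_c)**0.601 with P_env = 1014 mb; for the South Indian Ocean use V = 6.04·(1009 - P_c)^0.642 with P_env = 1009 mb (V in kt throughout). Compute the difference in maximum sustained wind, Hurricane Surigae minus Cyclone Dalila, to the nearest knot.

Hurricane Surigae: ΔP = 97; V ≈ 6.27 × 97^0.601 ≈ 98.02 kt.
Cyclone Dalila: ΔP = 99; V ≈ 6.04 × 99^0.642 ≈ 115.41 kt.
Difference ≈ 98.02 − 115.41 = -17.39 → -17 kt.

-17 kt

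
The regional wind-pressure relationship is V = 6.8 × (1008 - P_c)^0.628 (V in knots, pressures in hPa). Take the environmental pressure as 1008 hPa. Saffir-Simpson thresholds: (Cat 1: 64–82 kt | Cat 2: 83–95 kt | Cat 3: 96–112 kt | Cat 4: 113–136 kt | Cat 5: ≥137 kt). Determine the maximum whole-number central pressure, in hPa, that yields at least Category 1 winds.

972 hPa

Category 1 begins at V = 64 kt.
Required ΔP = (64/6.8)^(1/0.628) = 9.412^1.592 ≈ 35.52 hPa.
P_c ≤ 1008 − 35.52 = 972.48, so the highest integer P_c is 972 hPa.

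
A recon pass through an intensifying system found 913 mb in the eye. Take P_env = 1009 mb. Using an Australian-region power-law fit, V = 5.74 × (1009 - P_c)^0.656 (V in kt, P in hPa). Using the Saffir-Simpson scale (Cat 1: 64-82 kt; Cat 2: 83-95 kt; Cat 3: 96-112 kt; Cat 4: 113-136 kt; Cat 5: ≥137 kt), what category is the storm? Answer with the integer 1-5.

4

ΔP = 1009 − 913 = 96 mb.
V ≈ 5.74 × 96^0.656 = 5.74 × 19.97 ≈ 115 kt.
115 kt falls in the Category 4 band.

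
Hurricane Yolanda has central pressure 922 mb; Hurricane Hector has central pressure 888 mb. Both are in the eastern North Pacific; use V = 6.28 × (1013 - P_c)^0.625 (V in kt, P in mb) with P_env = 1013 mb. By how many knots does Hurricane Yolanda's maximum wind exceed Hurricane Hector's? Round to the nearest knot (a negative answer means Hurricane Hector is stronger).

Hurricane Yolanda: ΔP = 91; V ≈ 6.28 × 91^0.625 ≈ 105.28 kt.
Hurricane Hector: ΔP = 125; V ≈ 6.28 × 125^0.625 ≈ 128.39 kt.
Difference ≈ 105.28 − 128.39 = -23.11 → -23 kt.

-23 kt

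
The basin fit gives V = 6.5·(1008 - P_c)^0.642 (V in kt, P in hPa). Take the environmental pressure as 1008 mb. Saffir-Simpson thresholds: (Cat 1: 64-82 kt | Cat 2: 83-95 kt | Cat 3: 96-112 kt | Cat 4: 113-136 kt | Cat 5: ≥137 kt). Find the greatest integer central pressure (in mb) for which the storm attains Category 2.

955 mb

Category 2 begins at V = 83 kt.
Required ΔP = (83/6.5)^(1/0.642) = 12.769^1.558 ≈ 52.84 mb.
P_c ≤ 1008 − 52.84 = 955.16, so the highest integer P_c is 955 mb.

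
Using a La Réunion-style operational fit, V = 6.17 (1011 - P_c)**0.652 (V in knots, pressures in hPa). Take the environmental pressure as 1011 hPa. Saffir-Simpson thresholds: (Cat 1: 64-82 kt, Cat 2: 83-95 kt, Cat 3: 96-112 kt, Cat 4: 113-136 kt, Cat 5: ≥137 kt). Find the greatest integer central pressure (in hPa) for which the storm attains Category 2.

957 hPa

Category 2 begins at V = 83 kt.
Required ΔP = (83/6.17)^(1/0.652) = 13.452^1.534 ≈ 53.86 hPa.
P_c ≤ 1011 − 53.86 = 957.14, so the highest integer P_c is 957 hPa.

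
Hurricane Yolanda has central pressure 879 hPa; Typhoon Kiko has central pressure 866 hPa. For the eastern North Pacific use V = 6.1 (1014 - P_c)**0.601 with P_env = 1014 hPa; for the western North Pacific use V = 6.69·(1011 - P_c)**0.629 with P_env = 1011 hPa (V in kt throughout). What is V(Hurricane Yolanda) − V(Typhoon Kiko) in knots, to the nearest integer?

Hurricane Yolanda: ΔP = 135; V ≈ 6.1 × 135^0.601 ≈ 116.32 kt.
Typhoon Kiko: ΔP = 145; V ≈ 6.69 × 145^0.629 ≈ 153.08 kt.
Difference ≈ 116.32 − 153.08 = -36.76 → -37 kt.

-37 kt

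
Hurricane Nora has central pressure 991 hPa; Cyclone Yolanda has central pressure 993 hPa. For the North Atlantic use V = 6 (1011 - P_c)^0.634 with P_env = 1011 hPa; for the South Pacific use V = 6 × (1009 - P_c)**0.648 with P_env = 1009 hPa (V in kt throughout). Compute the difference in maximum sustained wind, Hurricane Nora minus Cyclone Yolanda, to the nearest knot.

4 kt

Hurricane Nora: ΔP = 20; V ≈ 6 × 20^0.634 ≈ 40.09 kt.
Cyclone Yolanda: ΔP = 16; V ≈ 6 × 16^0.648 ≈ 36.18 kt.
Difference ≈ 40.09 − 36.18 = 3.91 → 4 kt.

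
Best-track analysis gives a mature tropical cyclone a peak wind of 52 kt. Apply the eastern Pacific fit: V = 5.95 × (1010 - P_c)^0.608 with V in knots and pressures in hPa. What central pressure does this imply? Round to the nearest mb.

975 mb

ΔP = (V / 5.95)^(1/0.608) = (52/5.95)^1.645.
52/5.95 = 8.739; 8.739^1.645 ≈ 35.36 mb.
P_c = 1010 − 35.36 = 974.64 ≈ 975 mb.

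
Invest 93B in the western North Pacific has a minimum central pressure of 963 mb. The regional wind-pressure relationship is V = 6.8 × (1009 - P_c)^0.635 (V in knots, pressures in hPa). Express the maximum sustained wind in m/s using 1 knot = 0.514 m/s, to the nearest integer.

ΔP = 1009 − 963 = 46 mb.
V ≈ 6.8 × 46^0.635 = 6.8 × 11.372 ≈ 77.332 kt.
77.332 × 0.514 ≈ 39.75 m/s → 40 m/s.

40 m/s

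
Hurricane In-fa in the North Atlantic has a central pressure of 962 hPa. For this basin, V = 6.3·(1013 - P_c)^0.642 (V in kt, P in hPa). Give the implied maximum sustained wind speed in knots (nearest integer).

ΔP = 1013 − 962 = 51 hPa.
51^0.642 ≈ 12.481.
V ≈ 6.3 × 12.481 ≈ 78.6 kt.

79 kt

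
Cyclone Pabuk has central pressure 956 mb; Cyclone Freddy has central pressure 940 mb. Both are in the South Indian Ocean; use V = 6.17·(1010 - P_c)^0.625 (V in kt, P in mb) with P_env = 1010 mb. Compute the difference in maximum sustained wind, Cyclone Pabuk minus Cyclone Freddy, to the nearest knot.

Cyclone Pabuk: ΔP = 54; V ≈ 6.17 × 54^0.625 ≈ 74.65 kt.
Cyclone Freddy: ΔP = 70; V ≈ 6.17 × 70^0.625 ≈ 87.80 kt.
Difference ≈ 74.65 − 87.80 = -13.15 → -13 kt.

-13 kt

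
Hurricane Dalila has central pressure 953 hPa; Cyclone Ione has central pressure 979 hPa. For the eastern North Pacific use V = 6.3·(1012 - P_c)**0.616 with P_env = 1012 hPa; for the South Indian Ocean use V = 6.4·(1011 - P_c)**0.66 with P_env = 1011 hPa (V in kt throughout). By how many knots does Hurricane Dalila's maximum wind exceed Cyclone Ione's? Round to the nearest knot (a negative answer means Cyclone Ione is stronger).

15 kt

Hurricane Dalila: ΔP = 59; V ≈ 6.3 × 59^0.616 ≈ 77.66 kt.
Cyclone Ione: ΔP = 32; V ≈ 6.4 × 32^0.66 ≈ 63.03 kt.
Difference ≈ 77.66 − 63.03 = 14.63 → 15 kt.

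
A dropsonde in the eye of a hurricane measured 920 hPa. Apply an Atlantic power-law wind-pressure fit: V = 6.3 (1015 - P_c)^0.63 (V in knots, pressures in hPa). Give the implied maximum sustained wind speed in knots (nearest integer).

ΔP = 1015 − 920 = 95 hPa.
95^0.63 ≈ 17.618.
V ≈ 6.3 × 17.618 ≈ 111.0 kt.

111 kt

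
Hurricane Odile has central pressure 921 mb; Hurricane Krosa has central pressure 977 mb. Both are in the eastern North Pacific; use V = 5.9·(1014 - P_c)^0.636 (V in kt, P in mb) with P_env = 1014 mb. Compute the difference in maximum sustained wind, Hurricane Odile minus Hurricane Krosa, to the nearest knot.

Hurricane Odile: ΔP = 93; V ≈ 5.9 × 93^0.636 ≈ 105.39 kt.
Hurricane Krosa: ΔP = 37; V ≈ 5.9 × 37^0.636 ≈ 58.64 kt.
Difference ≈ 105.39 − 58.64 = 46.75 → 47 kt.

47 kt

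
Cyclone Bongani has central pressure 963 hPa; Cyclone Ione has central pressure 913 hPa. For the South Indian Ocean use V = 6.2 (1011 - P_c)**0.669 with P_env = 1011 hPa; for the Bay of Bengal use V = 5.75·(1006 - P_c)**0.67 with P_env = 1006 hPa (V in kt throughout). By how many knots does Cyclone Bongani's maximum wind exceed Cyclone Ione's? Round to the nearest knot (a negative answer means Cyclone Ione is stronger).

-37 kt

Cyclone Bongani: ΔP = 48; V ≈ 6.2 × 48^0.669 ≈ 82.63 kt.
Cyclone Ione: ΔP = 93; V ≈ 5.75 × 93^0.67 ≈ 119.83 kt.
Difference ≈ 82.63 − 119.83 = -37.20 → -37 kt.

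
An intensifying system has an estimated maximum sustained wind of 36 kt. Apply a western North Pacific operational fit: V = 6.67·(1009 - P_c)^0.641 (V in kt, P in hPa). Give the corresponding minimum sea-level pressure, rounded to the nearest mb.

ΔP = (V / 6.67)^(1/0.641) = (36/6.67)^1.560.
36/6.67 = 5.397; 5.397^1.560 ≈ 13.88 mb.
P_c = 1009 − 13.88 = 995.12 ≈ 995 mb.

995 mb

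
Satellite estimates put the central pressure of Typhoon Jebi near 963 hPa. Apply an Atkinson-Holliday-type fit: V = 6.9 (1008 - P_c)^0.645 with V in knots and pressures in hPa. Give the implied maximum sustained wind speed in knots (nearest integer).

80 kt

ΔP = 1008 − 963 = 45 hPa.
45^0.645 ≈ 11.650.
V ≈ 6.9 × 11.650 ≈ 80.4 kt.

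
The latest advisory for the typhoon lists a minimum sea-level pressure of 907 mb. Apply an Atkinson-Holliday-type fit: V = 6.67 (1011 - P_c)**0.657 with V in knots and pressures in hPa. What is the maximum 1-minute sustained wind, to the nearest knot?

ΔP = 1011 − 907 = 104 mb.
104^0.657 ≈ 21.144.
V ≈ 6.67 × 21.144 ≈ 141.0 kt.

141 kt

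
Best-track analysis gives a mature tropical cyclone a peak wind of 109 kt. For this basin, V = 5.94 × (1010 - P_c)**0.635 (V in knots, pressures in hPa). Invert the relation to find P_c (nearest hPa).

912 hPa

ΔP = (V / 5.94)^(1/0.635) = (109/5.94)^1.575.
109/5.94 = 18.350; 18.350^1.575 ≈ 97.72 hPa.
P_c = 1010 − 97.72 = 912.28 ≈ 912 hPa.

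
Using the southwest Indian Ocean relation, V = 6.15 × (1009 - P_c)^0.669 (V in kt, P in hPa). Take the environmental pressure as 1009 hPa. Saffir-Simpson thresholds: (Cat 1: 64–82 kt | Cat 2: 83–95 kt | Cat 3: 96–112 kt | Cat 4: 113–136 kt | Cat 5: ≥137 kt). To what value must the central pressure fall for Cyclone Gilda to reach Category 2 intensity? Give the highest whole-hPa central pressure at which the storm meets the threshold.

960 hPa

Category 2 begins at V = 83 kt.
Required ΔP = (83/6.15)^(1/0.669) = 13.496^1.495 ≈ 48.91 hPa.
P_c ≤ 1009 − 48.91 = 960.09, so the highest integer P_c is 960 hPa.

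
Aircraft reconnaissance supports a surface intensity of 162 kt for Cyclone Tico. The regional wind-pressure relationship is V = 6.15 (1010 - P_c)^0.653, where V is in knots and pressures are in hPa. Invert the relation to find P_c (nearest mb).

ΔP = (V / 6.15)^(1/0.653) = (162/6.15)^1.531.
162/6.15 = 26.341; 26.341^1.531 ≈ 149.82 mb.
P_c = 1010 − 149.82 = 860.18 ≈ 860 mb.

860 mb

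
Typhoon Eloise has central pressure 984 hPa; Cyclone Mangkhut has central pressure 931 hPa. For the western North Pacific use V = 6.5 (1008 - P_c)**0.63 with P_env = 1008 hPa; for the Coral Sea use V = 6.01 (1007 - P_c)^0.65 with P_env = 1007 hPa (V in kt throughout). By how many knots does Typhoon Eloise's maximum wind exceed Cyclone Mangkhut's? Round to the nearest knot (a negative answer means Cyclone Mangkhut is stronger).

-52 kt

Typhoon Eloise: ΔP = 24; V ≈ 6.5 × 24^0.63 ≈ 48.13 kt.
Cyclone Mangkhut: ΔP = 76; V ≈ 6.01 × 76^0.65 ≈ 100.32 kt.
Difference ≈ 48.13 − 100.32 = -52.19 → -52 kt.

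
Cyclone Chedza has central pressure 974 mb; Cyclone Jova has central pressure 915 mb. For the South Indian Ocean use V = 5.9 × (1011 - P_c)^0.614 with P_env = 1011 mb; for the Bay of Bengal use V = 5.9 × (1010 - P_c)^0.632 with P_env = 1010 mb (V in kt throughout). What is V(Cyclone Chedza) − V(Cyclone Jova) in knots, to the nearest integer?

Cyclone Chedza: ΔP = 37; V ≈ 5.9 × 37^0.614 ≈ 54.17 kt.
Cyclone Jova: ΔP = 95; V ≈ 5.9 × 95^0.632 ≈ 104.90 kt.
Difference ≈ 54.17 − 104.90 = -50.73 → -51 kt.

-51 kt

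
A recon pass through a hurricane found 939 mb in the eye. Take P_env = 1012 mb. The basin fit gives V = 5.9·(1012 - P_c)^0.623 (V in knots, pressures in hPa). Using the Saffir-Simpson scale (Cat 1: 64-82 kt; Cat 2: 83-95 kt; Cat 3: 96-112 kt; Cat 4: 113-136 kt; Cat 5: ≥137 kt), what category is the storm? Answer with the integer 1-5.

2

ΔP = 1012 − 939 = 73 mb.
V ≈ 5.9 × 73^0.623 = 5.9 × 14.48 ≈ 85 kt.
85 kt falls in the Category 2 band.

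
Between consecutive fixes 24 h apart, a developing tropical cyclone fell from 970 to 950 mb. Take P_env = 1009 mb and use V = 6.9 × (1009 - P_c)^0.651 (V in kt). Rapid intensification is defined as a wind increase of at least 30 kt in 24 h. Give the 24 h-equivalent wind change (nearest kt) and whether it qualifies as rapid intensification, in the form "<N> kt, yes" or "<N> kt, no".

V₁: ΔP = 39, V ≈ 6.9 × 39^0.651 ≈ 74.93 kt.
V₂: ΔP = 59, V ≈ 6.9 × 59^0.651 ≈ 98.10 kt.
ΔV over 24 h = 23.17 kt → 24 h equivalent = 23.17 × 24/24 ≈ 23.17 kt.
23 kt < 30 kt ⇒ not rapid intensification.

23 kt, no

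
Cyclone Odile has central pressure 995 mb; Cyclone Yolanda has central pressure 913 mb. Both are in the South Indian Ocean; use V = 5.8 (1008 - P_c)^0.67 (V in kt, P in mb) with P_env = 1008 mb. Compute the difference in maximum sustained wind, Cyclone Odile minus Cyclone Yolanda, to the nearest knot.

-90 kt

Cyclone Odile: ΔP = 13; V ≈ 5.8 × 13^0.67 ≈ 32.34 kt.
Cyclone Yolanda: ΔP = 95; V ≈ 5.8 × 95^0.67 ≈ 122.60 kt.
Difference ≈ 32.34 − 122.60 = -90.26 → -90 kt.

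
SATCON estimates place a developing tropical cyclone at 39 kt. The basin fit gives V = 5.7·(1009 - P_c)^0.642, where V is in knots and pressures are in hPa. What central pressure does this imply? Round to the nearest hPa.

ΔP = (V / 5.7)^(1/0.642) = (39/5.7)^1.558.
39/5.7 = 6.842; 6.842^1.558 ≈ 19.99 hPa.
P_c = 1009 − 19.99 = 989.01 ≈ 989 hPa.

989 hPa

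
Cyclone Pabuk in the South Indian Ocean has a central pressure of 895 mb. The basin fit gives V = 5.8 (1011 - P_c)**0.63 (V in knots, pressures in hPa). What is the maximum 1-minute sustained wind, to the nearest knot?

116 kt

ΔP = 1011 − 895 = 116 mb.
116^0.63 ≈ 19.981.
V ≈ 5.8 × 19.981 ≈ 115.9 kt.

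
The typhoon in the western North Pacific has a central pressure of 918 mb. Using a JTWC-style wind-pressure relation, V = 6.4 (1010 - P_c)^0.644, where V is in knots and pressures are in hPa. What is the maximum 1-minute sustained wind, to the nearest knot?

118 kt

ΔP = 1010 − 918 = 92 mb.
92^0.644 ≈ 18.394.
V ≈ 6.4 × 18.394 ≈ 117.7 kt.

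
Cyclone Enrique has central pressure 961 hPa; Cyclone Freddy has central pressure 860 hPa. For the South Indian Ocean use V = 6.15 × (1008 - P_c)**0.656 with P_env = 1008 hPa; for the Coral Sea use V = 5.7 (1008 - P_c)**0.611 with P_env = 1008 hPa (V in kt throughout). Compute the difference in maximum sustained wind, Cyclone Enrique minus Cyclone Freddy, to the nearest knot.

-44 kt

Cyclone Enrique: ΔP = 47; V ≈ 6.15 × 47^0.656 ≈ 76.87 kt.
Cyclone Freddy: ΔP = 148; V ≈ 5.7 × 148^0.611 ≈ 120.75 kt.
Difference ≈ 76.87 − 120.75 = -43.88 → -44 kt.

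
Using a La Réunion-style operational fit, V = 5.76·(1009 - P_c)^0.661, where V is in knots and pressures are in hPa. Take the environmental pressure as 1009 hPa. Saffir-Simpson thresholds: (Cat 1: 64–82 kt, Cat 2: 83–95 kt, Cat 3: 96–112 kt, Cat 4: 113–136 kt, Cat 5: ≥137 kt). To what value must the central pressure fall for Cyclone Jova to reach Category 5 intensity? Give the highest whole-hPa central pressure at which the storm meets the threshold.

Category 5 begins at V = 137 kt.
Required ΔP = (137/5.76)^(1/0.661) = 23.785^1.513 ≈ 120.82 hPa.
P_c ≤ 1009 − 120.82 = 888.18, so the highest integer P_c is 888 hPa.

888 hPa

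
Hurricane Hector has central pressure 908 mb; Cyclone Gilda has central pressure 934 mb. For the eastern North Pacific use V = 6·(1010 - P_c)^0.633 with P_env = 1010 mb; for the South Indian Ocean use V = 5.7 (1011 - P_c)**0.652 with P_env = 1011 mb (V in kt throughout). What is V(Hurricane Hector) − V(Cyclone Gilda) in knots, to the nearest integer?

15 kt

Hurricane Hector: ΔP = 102; V ≈ 6 × 102^0.633 ≈ 112.10 kt.
Cyclone Gilda: ΔP = 77; V ≈ 5.7 × 77^0.652 ≈ 96.80 kt.
Difference ≈ 112.10 − 96.80 = 15.30 → 15 kt.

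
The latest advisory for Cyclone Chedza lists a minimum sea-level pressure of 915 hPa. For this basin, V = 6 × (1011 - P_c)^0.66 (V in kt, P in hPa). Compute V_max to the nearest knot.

122 kt

ΔP = 1011 − 915 = 96 hPa.
96^0.66 ≈ 20.338.
V ≈ 6 × 20.338 ≈ 122.0 kt.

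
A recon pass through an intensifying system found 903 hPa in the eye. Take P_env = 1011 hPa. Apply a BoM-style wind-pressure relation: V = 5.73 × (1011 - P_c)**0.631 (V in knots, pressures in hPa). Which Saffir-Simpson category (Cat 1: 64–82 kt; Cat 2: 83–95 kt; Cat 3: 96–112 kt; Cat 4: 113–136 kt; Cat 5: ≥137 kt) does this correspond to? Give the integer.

3

ΔP = 1011 − 903 = 108 hPa.
V ≈ 5.73 × 108^0.631 = 5.73 × 19.19 ≈ 110 kt.
110 kt falls in the Category 3 band.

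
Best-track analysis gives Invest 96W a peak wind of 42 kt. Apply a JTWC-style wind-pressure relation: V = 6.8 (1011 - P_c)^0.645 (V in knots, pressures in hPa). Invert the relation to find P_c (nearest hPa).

ΔP = (V / 6.8)^(1/0.645) = (42/6.8)^1.550.
42/6.8 = 6.176; 6.176^1.550 ≈ 16.82 hPa.
P_c = 1011 − 16.82 = 994.18 ≈ 994 hPa.

994 hPa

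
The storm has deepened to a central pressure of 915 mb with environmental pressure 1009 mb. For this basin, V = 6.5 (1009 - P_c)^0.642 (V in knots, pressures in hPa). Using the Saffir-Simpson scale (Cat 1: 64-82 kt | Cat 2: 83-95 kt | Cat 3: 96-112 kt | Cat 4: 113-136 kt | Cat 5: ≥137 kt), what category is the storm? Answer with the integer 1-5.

ΔP = 1009 − 915 = 94 mb.
V ≈ 6.5 × 94^0.642 = 6.5 × 18.48 ≈ 120 kt.
120 kt falls in the Category 4 band.

4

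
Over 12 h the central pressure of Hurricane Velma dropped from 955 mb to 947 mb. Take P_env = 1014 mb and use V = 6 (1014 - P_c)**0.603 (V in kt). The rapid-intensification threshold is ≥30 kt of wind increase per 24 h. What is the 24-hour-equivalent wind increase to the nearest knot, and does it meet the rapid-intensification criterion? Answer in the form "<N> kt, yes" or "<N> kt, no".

V₁: ΔP = 59, V ≈ 6 × 59^0.603 ≈ 70.14 kt.
V₂: ΔP = 67, V ≈ 6 × 67^0.603 ≈ 75.73 kt.
ΔV over 12 h = 5.59 kt → 24 h equivalent = 5.59 × 24/12 ≈ 11.18 kt.
11 kt < 30 kt ⇒ not rapid intensification.

11 kt, no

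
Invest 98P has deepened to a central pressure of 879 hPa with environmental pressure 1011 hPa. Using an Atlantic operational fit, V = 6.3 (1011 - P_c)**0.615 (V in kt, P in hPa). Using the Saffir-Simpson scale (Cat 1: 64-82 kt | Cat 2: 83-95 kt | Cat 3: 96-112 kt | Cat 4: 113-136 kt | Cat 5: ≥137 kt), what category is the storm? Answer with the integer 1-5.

4

ΔP = 1011 − 879 = 132 hPa.
V ≈ 6.3 × 132^0.615 = 6.3 × 20.14 ≈ 127 kt.
127 kt falls in the Category 4 band.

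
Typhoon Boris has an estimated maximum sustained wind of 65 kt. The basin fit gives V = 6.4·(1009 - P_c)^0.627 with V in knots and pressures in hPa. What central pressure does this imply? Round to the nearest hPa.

ΔP = (V / 6.4)^(1/0.627) = (65/6.4)^1.595.
65/6.4 = 10.156; 10.156^1.595 ≈ 40.33 hPa.
P_c = 1009 − 40.33 = 968.67 ≈ 969 hPa.

969 hPa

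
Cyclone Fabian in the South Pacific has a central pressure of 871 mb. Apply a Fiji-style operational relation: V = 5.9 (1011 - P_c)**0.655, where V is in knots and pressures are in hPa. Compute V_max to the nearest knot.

ΔP = 1011 − 871 = 140 mb.
140^0.655 ≈ 25.452.
V ≈ 5.9 × 25.452 ≈ 150.2 kt.

150 kt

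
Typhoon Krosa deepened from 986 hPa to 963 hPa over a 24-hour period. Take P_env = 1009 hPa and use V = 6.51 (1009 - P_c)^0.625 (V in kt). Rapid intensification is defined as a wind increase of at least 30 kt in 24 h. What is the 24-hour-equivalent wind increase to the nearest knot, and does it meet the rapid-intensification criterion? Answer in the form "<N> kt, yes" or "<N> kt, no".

25 kt, no

V₁: ΔP = 23, V ≈ 6.51 × 23^0.625 ≈ 46.20 kt.
V₂: ΔP = 46, V ≈ 6.51 × 46^0.625 ≈ 71.25 kt.
ΔV over 24 h = 25.05 kt → 24 h equivalent = 25.05 × 24/24 ≈ 25.05 kt.
25 kt < 30 kt ⇒ not rapid intensification.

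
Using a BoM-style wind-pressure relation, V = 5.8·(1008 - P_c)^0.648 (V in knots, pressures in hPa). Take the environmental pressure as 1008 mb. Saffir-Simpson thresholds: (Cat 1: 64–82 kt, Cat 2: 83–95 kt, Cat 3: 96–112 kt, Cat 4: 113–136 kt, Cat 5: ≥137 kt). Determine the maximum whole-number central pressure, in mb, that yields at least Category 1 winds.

967 mb

Category 1 begins at V = 64 kt.
Required ΔP = (64/5.8)^(1/0.648) = 11.034^1.543 ≈ 40.66 mb.
P_c ≤ 1008 − 40.66 = 967.34, so the highest integer P_c is 967 mb.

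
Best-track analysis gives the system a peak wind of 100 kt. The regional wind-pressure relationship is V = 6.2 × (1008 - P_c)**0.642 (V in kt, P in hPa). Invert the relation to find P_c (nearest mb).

ΔP = (V / 6.2)^(1/0.642) = (100/6.2)^1.558.
100/6.2 = 16.129; 16.129^1.558 ≈ 76.03 mb.
P_c = 1008 − 76.03 = 931.97 ≈ 932 mb.

932 mb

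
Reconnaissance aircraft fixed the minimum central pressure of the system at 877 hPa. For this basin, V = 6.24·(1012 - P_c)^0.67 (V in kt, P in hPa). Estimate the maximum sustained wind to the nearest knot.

167 kt

ΔP = 1012 − 877 = 135 hPa.
135^0.67 ≈ 26.750.
V ≈ 6.24 × 26.750 ≈ 166.9 kt.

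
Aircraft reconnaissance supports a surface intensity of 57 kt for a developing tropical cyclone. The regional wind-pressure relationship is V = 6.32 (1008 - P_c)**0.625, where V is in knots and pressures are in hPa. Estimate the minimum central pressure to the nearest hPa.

974 hPa

ΔP = (V / 6.32)^(1/0.625) = (57/6.32)^1.600.
57/6.32 = 9.019; 9.019^1.600 ≈ 33.75 hPa.
P_c = 1008 − 33.75 = 974.25 ≈ 974 hPa.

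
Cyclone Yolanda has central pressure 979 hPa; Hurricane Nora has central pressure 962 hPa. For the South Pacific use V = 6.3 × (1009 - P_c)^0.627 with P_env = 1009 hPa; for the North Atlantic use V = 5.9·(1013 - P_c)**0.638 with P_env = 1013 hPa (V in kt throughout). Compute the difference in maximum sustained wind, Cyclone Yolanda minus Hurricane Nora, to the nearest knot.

Cyclone Yolanda: ΔP = 30; V ≈ 6.3 × 30^0.627 ≈ 53.15 kt.
Hurricane Nora: ΔP = 51; V ≈ 5.9 × 51^0.638 ≈ 72.49 kt.
Difference ≈ 53.15 − 72.49 = -19.34 → -19 kt.

-19 kt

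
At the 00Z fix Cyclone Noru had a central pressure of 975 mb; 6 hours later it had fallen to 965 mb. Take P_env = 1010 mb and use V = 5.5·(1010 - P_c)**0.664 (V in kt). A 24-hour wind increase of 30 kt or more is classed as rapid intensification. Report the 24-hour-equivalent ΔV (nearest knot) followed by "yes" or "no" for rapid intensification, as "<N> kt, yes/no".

42 kt, yes

V₁: ΔP = 35, V ≈ 5.5 × 35^0.664 ≈ 58.29 kt.
V₂: ΔP = 45, V ≈ 5.5 × 45^0.664 ≈ 68.88 kt.
ΔV over 6 h = 10.59 kt → 24 h equivalent = 10.59 × 24/6 ≈ 42.36 kt.
42 kt ≥ 30 kt ⇒ rapid intensification.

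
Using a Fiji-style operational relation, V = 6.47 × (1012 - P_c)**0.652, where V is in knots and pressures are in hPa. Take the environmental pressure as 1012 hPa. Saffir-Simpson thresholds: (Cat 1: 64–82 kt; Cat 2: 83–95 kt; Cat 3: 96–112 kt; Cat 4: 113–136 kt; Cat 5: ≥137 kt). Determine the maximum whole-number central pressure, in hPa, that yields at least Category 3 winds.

949 hPa

Category 3 begins at V = 96 kt.
Required ΔP = (96/6.47)^(1/0.652) = 14.838^1.534 ≈ 62.60 hPa.
P_c ≤ 1012 − 62.60 = 949.40, so the highest integer P_c is 949 hPa.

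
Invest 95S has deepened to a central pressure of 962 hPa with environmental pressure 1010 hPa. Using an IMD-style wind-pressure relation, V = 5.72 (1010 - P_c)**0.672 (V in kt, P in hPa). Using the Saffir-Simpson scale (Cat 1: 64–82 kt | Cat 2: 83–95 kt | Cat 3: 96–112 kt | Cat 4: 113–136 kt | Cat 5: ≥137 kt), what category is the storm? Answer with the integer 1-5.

ΔP = 1010 − 962 = 48 hPa.
V ≈ 5.72 × 48^0.672 = 5.72 × 13.48 ≈ 77 kt.
77 kt falls in the Category 1 band.

1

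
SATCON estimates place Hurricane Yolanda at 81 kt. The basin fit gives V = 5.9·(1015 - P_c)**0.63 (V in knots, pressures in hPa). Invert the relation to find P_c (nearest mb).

ΔP = (V / 5.9)^(1/0.63) = (81/5.9)^1.587.
81/5.9 = 13.729; 13.729^1.587 ≈ 63.94 mb.
P_c = 1015 − 63.94 = 951.06 ≈ 951 mb.

951 mb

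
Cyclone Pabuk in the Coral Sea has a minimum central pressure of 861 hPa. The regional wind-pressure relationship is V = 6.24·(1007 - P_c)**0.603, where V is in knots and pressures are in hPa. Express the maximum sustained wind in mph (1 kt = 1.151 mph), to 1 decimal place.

145.0 mph

ΔP = 1007 − 861 = 146 hPa.
V ≈ 6.24 × 146^0.603 = 6.24 × 20.189 ≈ 125.976 kt.
125.976 × 1.151 ≈ 145.00 mph → 145.0 mph.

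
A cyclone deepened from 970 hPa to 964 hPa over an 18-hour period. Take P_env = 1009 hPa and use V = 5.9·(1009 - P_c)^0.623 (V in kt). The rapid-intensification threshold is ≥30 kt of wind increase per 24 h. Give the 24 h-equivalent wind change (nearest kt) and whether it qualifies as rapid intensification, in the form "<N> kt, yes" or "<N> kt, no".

7 kt, no

V₁: ΔP = 39, V ≈ 5.9 × 39^0.623 ≈ 57.82 kt.
V₂: ΔP = 45, V ≈ 5.9 × 45^0.623 ≈ 63.21 kt.
ΔV over 18 h = 5.39 kt → 24 h equivalent = 5.39 × 24/18 ≈ 7.19 kt.
7 kt < 30 kt ⇒ not rapid intensification.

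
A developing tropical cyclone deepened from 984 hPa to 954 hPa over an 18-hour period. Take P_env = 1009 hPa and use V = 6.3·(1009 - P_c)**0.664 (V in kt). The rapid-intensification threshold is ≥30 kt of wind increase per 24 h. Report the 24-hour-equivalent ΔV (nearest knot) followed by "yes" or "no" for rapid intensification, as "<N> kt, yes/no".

49 kt, yes

V₁: ΔP = 25, V ≈ 6.3 × 25^0.664 ≈ 53.40 kt.
V₂: ΔP = 55, V ≈ 6.3 × 55^0.664 ≈ 90.14 kt.
ΔV over 18 h = 36.74 kt → 24 h equivalent = 36.74 × 24/18 ≈ 48.99 kt.
49 kt ≥ 30 kt ⇒ rapid intensification.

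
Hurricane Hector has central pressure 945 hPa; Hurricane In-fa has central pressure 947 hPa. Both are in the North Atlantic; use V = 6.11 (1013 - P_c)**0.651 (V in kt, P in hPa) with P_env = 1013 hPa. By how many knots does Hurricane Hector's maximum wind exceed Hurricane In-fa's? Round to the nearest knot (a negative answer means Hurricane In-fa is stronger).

Hurricane Hector: ΔP = 68; V ≈ 6.11 × 68^0.651 ≈ 95.28 kt.
Hurricane In-fa: ΔP = 66; V ≈ 6.11 × 66^0.651 ≈ 93.45 kt.
Difference ≈ 95.28 − 93.45 = 1.83 → 2 kt.

2 kt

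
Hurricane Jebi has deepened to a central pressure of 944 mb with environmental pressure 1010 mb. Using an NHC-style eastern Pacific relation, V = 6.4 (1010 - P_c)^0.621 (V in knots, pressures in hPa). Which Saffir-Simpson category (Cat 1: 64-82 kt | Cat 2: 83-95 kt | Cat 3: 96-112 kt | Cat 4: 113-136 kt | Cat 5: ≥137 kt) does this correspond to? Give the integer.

2

ΔP = 1010 − 944 = 66 mb.
V ≈ 6.4 × 66^0.621 = 6.4 × 13.49 ≈ 86 kt.
86 kt falls in the Category 2 band.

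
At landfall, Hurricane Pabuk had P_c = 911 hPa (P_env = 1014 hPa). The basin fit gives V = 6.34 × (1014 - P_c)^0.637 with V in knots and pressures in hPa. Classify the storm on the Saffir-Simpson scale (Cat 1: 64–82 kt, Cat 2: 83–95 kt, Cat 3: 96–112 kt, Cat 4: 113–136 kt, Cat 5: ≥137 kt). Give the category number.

4

ΔP = 1014 − 911 = 103 hPa.
V ≈ 6.34 × 103^0.637 = 6.34 × 19.15 ≈ 121 kt.
121 kt falls in the Category 4 band.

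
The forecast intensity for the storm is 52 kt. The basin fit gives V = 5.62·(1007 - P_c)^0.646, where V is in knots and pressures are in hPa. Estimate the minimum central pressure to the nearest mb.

ΔP = (V / 5.62)^(1/0.646) = (52/5.62)^1.548.
52/5.62 = 9.253; 9.253^1.548 ≈ 31.32 mb.
P_c = 1007 − 31.32 = 975.68 ≈ 976 mb.

976 mb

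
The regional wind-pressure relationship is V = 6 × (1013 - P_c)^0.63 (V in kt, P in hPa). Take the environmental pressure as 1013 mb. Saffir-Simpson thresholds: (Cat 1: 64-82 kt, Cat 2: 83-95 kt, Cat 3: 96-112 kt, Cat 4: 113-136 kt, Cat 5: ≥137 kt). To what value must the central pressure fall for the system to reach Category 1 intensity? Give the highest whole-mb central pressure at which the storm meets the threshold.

Category 1 begins at V = 64 kt.
Required ΔP = (64/6)^(1/0.63) = 10.667^1.587 ≈ 42.83 mb.
P_c ≤ 1013 − 42.83 = 970.17, so the highest integer P_c is 970 mb.

970 mb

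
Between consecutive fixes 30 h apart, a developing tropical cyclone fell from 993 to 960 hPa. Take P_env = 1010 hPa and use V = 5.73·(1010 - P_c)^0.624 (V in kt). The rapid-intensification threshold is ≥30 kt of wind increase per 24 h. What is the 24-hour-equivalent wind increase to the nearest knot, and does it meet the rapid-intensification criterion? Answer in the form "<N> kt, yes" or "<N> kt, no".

26 kt, no

V₁: ΔP = 17, V ≈ 5.73 × 17^0.624 ≈ 33.57 kt.
V₂: ΔP = 50, V ≈ 5.73 × 50^0.624 ≈ 65.81 kt.
ΔV over 30 h = 32.24 kt → 24 h equivalent = 32.24 × 24/30 ≈ 25.79 kt.
26 kt < 30 kt ⇒ not rapid intensification.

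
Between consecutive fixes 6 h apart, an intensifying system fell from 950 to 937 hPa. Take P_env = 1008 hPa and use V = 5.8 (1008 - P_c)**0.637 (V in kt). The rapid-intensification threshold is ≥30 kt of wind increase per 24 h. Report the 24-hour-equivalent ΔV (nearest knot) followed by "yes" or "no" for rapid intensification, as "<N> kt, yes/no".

42 kt, yes

V₁: ΔP = 58, V ≈ 5.8 × 58^0.637 ≈ 77.04 kt.
V₂: ΔP = 71, V ≈ 5.8 × 71^0.637 ≈ 87.64 kt.
ΔV over 6 h = 10.60 kt → 24 h equivalent = 10.60 × 24/6 ≈ 42.40 kt.
42 kt ≥ 30 kt ⇒ rapid intensification.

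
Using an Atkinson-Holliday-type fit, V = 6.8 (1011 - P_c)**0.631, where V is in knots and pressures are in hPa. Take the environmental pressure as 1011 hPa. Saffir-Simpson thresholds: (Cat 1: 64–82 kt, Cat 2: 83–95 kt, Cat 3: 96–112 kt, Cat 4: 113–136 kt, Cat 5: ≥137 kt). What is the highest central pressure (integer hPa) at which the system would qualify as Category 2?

958 hPa

Category 2 begins at V = 83 kt.
Required ΔP = (83/6.8)^(1/0.631) = 12.206^1.585 ≈ 52.72 hPa.
P_c ≤ 1011 − 52.72 = 958.28, so the highest integer P_c is 958 hPa.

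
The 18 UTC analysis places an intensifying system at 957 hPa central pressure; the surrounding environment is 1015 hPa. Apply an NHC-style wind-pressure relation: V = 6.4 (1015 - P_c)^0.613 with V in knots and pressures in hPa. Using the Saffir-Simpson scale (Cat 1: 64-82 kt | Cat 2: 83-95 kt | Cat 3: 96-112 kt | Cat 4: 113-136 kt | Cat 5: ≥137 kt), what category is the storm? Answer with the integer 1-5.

ΔP = 1015 − 957 = 58 hPa.
V ≈ 6.4 × 58^0.613 = 6.4 × 12.05 ≈ 77 kt.
77 kt falls in the Category 1 band.

1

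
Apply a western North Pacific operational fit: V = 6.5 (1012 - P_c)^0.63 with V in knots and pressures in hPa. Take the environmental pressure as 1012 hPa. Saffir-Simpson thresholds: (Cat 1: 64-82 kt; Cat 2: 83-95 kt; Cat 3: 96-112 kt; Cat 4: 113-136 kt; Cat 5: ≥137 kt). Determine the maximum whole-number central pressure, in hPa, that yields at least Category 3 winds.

940 hPa

Category 3 begins at V = 96 kt.
Required ΔP = (96/6.5)^(1/0.63) = 14.769^1.587 ≈ 71.80 hPa.
P_c ≤ 1012 − 71.80 = 940.20, so the highest integer P_c is 940 hPa.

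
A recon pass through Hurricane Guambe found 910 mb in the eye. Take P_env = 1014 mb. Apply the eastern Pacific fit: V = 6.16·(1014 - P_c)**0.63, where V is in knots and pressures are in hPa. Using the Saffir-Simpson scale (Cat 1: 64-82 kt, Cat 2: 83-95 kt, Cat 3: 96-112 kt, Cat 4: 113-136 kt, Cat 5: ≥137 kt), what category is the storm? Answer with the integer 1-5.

ΔP = 1014 − 910 = 104 mb.
V ≈ 6.16 × 104^0.63 = 6.16 × 18.65 ≈ 115 kt.
115 kt falls in the Category 4 band.

4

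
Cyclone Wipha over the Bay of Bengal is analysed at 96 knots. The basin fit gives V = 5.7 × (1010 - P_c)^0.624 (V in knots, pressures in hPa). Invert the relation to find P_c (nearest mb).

ΔP = (V / 5.7)^(1/0.624) = (96/5.7)^1.603.
96/5.7 = 16.842; 16.842^1.603 ≈ 92.34 mb.
P_c = 1010 − 92.34 = 917.66 ≈ 918 mb.

918 mb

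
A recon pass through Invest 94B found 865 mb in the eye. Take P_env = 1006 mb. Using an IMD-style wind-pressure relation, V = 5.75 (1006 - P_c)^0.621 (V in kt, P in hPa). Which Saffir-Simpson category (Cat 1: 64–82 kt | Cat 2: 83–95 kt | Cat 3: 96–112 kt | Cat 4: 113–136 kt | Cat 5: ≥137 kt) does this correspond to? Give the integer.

4

ΔP = 1006 − 865 = 141 mb.
V ≈ 5.75 × 141^0.621 = 5.75 × 21.61 ≈ 124 kt.
124 kt falls in the Category 4 band.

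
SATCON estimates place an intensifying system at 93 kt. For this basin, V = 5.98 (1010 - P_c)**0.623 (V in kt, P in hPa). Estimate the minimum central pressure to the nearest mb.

928 mb

ΔP = (V / 5.98)^(1/0.623) = (93/5.98)^1.605.
93/5.98 = 15.552; 15.552^1.605 ≈ 81.84 mb.
P_c = 1010 − 81.84 = 928.16 ≈ 928 mb.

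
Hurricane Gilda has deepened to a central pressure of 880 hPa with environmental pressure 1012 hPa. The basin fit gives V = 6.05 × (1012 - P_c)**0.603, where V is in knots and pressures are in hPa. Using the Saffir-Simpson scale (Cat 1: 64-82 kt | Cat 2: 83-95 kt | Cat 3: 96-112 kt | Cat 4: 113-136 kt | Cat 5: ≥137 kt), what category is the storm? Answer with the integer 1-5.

4

ΔP = 1012 − 880 = 132 hPa.
V ≈ 6.05 × 132^0.603 = 6.05 × 19.00 ≈ 115 kt.
115 kt falls in the Category 4 band.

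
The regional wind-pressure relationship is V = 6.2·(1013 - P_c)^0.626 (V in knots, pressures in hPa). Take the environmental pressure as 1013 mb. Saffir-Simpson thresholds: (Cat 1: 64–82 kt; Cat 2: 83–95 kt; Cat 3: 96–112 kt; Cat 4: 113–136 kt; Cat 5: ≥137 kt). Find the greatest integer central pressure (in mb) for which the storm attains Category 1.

Category 1 begins at V = 64 kt.
Required ΔP = (64/6.2)^(1/0.626) = 10.323^1.597 ≈ 41.64 mb.
P_c ≤ 1013 − 41.64 = 971.36, so the highest integer P_c is 971 mb.

971 mb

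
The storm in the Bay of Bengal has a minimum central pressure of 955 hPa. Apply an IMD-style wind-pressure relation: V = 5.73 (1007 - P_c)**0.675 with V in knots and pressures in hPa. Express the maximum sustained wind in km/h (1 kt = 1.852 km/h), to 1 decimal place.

ΔP = 1007 − 955 = 52 hPa.
V ≈ 5.73 × 52^0.675 = 5.73 × 14.398 ≈ 82.501 kt.
82.501 × 1.852 ≈ 152.79 km/h → 152.8 km/h.

152.8 km/h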